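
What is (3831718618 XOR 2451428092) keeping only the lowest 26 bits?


Step 1: 3831718618 ^ 2451428092 = 1988014118
Step 2: 1988014118 & 67108863 = 41857062

41857062


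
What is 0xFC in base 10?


FC hex = 252 decimal

252


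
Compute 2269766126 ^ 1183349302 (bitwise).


0b10000111010010011110000111101110 ^ 0b1000110100010000111101000110110 = 0b11000001110000011001101111011000 = 3250691032

3250691032


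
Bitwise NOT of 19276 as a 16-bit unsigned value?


~0b100101101001100 = 0b1011010010110011 = 46259 (16-bit unsigned)

46259


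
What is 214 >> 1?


0b11010110 >> 1 = 0b1101011 = 107

107


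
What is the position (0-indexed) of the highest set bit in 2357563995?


0b10001100100001011001001001011011. Highest set bit at position 31

31


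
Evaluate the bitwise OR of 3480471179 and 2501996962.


0b11001111011100111100011010001011 | 0b10010101001000010111000110100010 = 0b11011111011100111111011110101011 = 3748919211

3748919211


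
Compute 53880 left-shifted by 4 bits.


0b1101001001111000 << 4 = 0b11010010011110000000 = 862080

862080


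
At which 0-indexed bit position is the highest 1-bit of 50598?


0b1100010110100110. Highest set bit at position 15

15


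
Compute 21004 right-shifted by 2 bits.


0b101001000001100 >> 2 = 0b1010010000011 = 5251

5251


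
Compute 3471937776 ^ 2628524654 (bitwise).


0b11001110111100011001000011110000 ^ 0b10011100101011000001101001101110 = 0b1010010010111011000101010011110 = 1381862046

1381862046


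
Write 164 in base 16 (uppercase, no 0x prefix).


164 = A4 hex

A4


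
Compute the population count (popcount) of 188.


0b10111100 has 5 set bits

5


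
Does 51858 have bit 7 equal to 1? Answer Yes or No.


0b1100101010010010, bit 7 = 1. Yes

Yes


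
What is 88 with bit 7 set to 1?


88 | (1 << 7) = 88 | 128 = 216

216


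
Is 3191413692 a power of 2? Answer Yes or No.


0b10111110001110010001101110111100. Multiple bits set => No

No


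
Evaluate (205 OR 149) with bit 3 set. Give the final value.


Step 1: 205 | 149 = 221
Step 2: 221 | (1 << 3) = 221 | 8 = 221

221


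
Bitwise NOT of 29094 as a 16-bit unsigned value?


~0b111000110100110 = 0b1000111001011001 = 36441 (16-bit unsigned)

36441


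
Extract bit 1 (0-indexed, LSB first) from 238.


0b11101110, position 1 = 1

1


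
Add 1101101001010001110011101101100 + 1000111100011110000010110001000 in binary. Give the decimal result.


1101101001010001110011101101100 + 1000111100011110000010110001000 = 10110100101101111110110011110100 = 3031952628

3031952628


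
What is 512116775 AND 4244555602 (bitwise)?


0b11110100001100100100000100111 & 0b11111100111111101100011101010010 = 0b11100100001100100000000000010 = 478560258

478560258


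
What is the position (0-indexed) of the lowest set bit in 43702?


0b1010101010110110. Lowest set bit at position 1

1


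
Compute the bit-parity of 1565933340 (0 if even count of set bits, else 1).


0b1011101010101100011111100011100 has 18 ones => parity 0

0


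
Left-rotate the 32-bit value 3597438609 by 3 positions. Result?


Rotate 0b11010110011011001000111010010001 left by 3 (32-bit) = 0b10110011011001000111010010001110 = 3009705102

3009705102


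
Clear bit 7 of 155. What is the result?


155 & ~(1 << 7) = 27

27


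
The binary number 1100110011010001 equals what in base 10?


1100110011010001 in decimal = 52433

52433


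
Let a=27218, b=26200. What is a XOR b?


27218 ^ 26200 = 3082

3082


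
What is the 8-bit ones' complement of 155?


155 ^ 255 = 100

100


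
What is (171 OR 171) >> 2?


Step 1: 171 | 171 = 171
Step 2: 171 >> 2 = 42

42


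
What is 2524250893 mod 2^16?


2524250893 & 65535 = 781

781


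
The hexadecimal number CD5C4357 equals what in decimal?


CD5C4357 hex = 3445375831 decimal

3445375831


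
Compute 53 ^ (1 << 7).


53 ^ (1 << 7) = 53 ^ 128 = 181

181


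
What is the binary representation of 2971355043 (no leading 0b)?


2971355043 = 10110001000110110100011110100011 in binary

10110001000110110100011110100011


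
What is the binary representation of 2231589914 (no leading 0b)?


2231589914 = 10000101000000110101110000011010 in binary

10000101000000110101110000011010


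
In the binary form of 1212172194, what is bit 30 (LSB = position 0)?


0b1001000010000000100011110100010, position 30 = 1

1


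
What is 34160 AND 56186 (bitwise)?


0b1000010101110000 & 0b1101101101111010 = 0b1000000101110000 = 33136

33136


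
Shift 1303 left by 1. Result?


0b10100010111 << 1 = 0b101000101110 = 2606

2606


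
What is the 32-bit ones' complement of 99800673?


99800673 ^ 4294967295 = 4195166622

4195166622


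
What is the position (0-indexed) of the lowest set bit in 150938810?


0b1000111111110010010010111010. Lowest set bit at position 1

1


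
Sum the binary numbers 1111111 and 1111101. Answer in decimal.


1111111 + 1111101 = 11111100 = 252

252


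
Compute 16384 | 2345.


0b100000000000000 | 0b100100101001 = 0b100100100101001 = 18729

18729


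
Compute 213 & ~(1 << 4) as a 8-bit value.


213 & ~(1 << 4) = 197

197


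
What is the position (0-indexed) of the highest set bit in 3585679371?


0b11010101101110010010000000001011. Highest set bit at position 31

31


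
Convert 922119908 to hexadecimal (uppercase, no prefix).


922119908 = 36F66EE4 hex

36F66EE4


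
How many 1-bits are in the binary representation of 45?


0b101101 has 4 set bits

4


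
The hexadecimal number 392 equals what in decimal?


392 hex = 914 decimal

914


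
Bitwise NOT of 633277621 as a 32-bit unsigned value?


~0b100101101111110000110010110101 = 0b11011010010000001111001101001010 = 3661689674 (32-bit unsigned)

3661689674


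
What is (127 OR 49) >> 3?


Step 1: 127 | 49 = 127
Step 2: 127 >> 3 = 15

15


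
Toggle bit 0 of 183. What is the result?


183 ^ (1 << 0) = 183 ^ 1 = 182

182


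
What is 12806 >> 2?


0b11001000000110 >> 2 = 0b110010000001 = 3201

3201


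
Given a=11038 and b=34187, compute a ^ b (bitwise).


11038 ^ 34187 = 44693

44693


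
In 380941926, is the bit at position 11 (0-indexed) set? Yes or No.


0b10110101101001011011001100110, bit 11 = 0. No

No


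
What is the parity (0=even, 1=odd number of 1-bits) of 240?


0b11110000 has 4 ones => parity 0

0


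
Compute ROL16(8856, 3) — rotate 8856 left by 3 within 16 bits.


Rotate 0b10001010011000 left by 3 (16-bit) = 0b1010011000001 = 5313

5313


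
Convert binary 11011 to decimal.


11011 in decimal = 27

27


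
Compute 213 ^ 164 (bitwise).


0b11010101 ^ 0b10100100 = 0b1110001 = 113

113


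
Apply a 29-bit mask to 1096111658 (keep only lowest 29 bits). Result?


1096111658 & 536870911 = 22369834

22369834


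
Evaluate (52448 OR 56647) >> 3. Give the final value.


Step 1: 52448 | 56647 = 56807
Step 2: 56807 >> 3 = 7100

7100


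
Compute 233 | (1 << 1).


233 | (1 << 1) = 233 | 2 = 235

235


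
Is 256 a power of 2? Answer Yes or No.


0b100000000. Only one bit set => Yes

Yes


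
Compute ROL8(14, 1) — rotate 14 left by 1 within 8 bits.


Rotate 0b1110 left by 1 (8-bit) = 0b11100 = 28

28


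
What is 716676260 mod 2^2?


716676260 & 3 = 0

0


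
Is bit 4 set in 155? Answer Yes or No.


0b10011011, bit 4 = 1. Yes

Yes


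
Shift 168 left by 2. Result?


0b10101000 << 2 = 0b1010100000 = 672

672


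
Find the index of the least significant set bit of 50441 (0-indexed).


0b1100010100001001. Lowest set bit at position 0

0


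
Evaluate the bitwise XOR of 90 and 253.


0b1011010 ^ 0b11111101 = 0b10100111 = 167

167


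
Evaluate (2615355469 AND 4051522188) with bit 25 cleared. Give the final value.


Step 1: 2615355469 & 4051522188 = 2439053324
Step 2: 2439053324 & ~(1 << 25) = 2439053324

2439053324


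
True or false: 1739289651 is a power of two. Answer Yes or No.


0b1100111101010110111010000110011. Multiple bits set => No

No


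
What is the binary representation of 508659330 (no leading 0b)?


508659330 = 11110010100011000011010000010 in binary

11110010100011000011010000010


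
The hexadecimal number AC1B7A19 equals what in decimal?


AC1B7A19 hex = 2887481881 decimal

2887481881


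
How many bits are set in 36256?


0b1000110110100000 has 6 set bits

6


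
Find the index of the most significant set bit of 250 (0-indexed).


0b11111010. Highest set bit at position 7

7


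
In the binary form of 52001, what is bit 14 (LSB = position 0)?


0b1100101100100001, position 14 = 1

1


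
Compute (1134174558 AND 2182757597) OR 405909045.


Step 1: 1134174558 & 2182757597 = 35266652
Step 2: 35266652 | 405909045 = 440118909

440118909


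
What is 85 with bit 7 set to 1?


85 | (1 << 7) = 85 | 128 = 213

213


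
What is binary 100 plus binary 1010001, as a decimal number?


100 + 1010001 = 1010101 = 85

85


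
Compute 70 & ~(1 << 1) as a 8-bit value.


70 & ~(1 << 1) = 68

68


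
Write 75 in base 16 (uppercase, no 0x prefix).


75 = 4B hex

4B


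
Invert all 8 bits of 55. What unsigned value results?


55 ^ 255 = 200

200


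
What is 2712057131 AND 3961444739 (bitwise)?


0b10100001101001101011010100101011 & 0b11101100000111101101100110000011 = 0b10100000000001101001000100000011 = 2684784899

2684784899


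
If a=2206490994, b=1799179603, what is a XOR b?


2206490994 ^ 1799179603 = 3904449569

3904449569


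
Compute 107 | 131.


0b1101011 | 0b10000011 = 0b11101011 = 235

235


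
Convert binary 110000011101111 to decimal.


110000011101111 in decimal = 24815

24815


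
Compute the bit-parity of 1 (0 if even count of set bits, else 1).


0b1 has 1 ones => parity 1

1


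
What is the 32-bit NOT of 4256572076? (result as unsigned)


~0b11111101101101100010001010101100 = 0b10010010011101110101010011 = 38395219 (32-bit unsigned)

38395219


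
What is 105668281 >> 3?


0b110010011000101111010111001 >> 3 = 0b110010011000101111010111 = 13208535

13208535


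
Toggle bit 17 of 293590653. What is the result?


293590653 ^ (1 << 17) = 293590653 ^ 131072 = 293459581

293459581


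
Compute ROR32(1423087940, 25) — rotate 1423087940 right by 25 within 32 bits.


Rotate 0b1010100110100101001100101000100 right by 25 (32-bit) = 0b1101001010011001010001000101010 = 1766629930

1766629930


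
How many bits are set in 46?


0b101110 has 4 set bits

4


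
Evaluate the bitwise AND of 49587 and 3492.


0b1100000110110011 & 0b110110100100 = 0b110100000 = 416

416


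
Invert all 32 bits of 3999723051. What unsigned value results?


3999723051 ^ 4294967295 = 295244244

295244244


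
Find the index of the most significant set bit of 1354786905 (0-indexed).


0b1010000110000000110100001011001. Highest set bit at position 30

30


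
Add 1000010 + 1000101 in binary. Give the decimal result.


1000010 + 1000101 = 10000111 = 135

135


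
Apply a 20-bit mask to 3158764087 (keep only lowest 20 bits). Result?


3158764087 & 1048575 = 453175

453175


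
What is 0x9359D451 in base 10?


9359D451 hex = 2472137809 decimal

2472137809


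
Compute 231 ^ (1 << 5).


231 ^ (1 << 5) = 231 ^ 32 = 199

199


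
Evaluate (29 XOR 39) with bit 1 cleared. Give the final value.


Step 1: 29 ^ 39 = 58
Step 2: 58 & ~(1 << 1) = 56

56


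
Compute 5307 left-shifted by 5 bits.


0b1010010111011 << 5 = 0b101001011101100000 = 169824

169824


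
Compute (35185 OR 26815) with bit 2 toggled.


Step 1: 35185 | 26815 = 59903
Step 2: 59903 ^ (1 << 2) = 59903 ^ 4 = 59899

59899


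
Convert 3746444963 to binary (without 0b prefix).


3746444963 = 11011111010011100011011010100011 in binary

11011111010011100011011010100011


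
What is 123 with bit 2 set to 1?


123 | (1 << 2) = 123 | 4 = 127

127


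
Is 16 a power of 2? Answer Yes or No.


0b10000. Only one bit set => Yes

Yes


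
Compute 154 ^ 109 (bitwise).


0b10011010 ^ 0b1101101 = 0b11110111 = 247

247


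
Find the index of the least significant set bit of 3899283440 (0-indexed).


0b11101000011010100101011111110000. Lowest set bit at position 4

4


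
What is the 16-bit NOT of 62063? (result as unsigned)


~0b1111001001101111 = 0b110110010000 = 3472 (16-bit unsigned)

3472


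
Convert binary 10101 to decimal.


10101 in decimal = 21

21


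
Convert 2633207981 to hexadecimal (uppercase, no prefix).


2633207981 = 9CF390AD hex

9CF390AD


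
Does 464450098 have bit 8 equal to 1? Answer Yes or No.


0b11011101011101111001000110010, bit 8 = 0. No

No


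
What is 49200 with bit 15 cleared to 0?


49200 & ~(1 << 15) = 16432

16432


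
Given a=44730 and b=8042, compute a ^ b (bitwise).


44730 ^ 8042 = 45520

45520


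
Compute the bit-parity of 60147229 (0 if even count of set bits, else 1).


0b11100101011100011000011101 has 14 ones => parity 0

0


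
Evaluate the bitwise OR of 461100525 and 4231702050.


0b11011011110111101010111101101 | 0b11111100001110101010011000100010 = 0b11111111011110111111011111101111 = 4286314479

4286314479


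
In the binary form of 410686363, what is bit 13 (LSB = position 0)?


0b11000011110101001001110011011, position 13 = 0

0


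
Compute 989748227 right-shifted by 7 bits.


0b111010111111100101110000000011 >> 7 = 0b11101011111110010111000 = 7732408

7732408


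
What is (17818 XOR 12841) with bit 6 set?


Step 1: 17818 ^ 12841 = 30643
Step 2: 30643 | (1 << 6) = 30643 | 64 = 30707

30707


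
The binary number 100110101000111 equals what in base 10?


100110101000111 in decimal = 19783

19783


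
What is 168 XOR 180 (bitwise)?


0b10101000 ^ 0b10110100 = 0b11100 = 28

28


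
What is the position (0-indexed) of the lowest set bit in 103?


0b1100111. Lowest set bit at position 0

0


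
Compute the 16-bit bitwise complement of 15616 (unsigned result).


~0b11110100000000 = 0b1100001011111111 = 49919 (16-bit unsigned)

49919


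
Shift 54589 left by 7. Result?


0b1101010100111101 << 7 = 0b11010101001111010000000 = 6987392

6987392


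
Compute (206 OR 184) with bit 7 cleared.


Step 1: 206 | 184 = 254
Step 2: 254 & ~(1 << 7) = 126

126


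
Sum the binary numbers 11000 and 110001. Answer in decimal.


11000 + 110001 = 1001001 = 73

73


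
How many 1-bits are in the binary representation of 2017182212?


0b1111000001110111100001000000100 has 13 set bits

13


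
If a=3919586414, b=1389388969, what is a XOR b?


3919586414 ^ 1389388969 = 3144696007

3144696007


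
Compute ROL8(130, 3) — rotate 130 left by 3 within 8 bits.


Rotate 0b10000010 left by 3 (8-bit) = 0b10100 = 20

20


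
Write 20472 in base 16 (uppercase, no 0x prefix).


20472 = 4FF8 hex

4FF8


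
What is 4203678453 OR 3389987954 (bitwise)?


0b11111010100011110000101011110101 | 0b11001010000011110001110001110010 = 0b11111010100011110001111011110111 = 4203683575

4203683575


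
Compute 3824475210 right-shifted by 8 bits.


0b11100011111101001101110001001010 >> 8 = 0b111000111111010011011100 = 14939356

14939356


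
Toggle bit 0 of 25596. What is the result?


25596 ^ (1 << 0) = 25596 ^ 1 = 25597

25597


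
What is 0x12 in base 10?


12 hex = 18 decimal

18


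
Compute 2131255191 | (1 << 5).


2131255191 | (1 << 5) = 2131255191 | 32 = 2131255223

2131255223


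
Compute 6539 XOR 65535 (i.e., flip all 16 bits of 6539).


6539 ^ 65535 = 58996

58996


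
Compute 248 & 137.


0b11111000 & 0b10001001 = 0b10001000 = 136

136


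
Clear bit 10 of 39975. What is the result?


39975 & ~(1 << 10) = 38951

38951


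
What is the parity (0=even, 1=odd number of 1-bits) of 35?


0b100011 has 3 ones => parity 1

1


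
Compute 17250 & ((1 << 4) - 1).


17250 & 15 = 2

2


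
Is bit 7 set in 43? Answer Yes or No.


0b101011, bit 7 = 0. No

No


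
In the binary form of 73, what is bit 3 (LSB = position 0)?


0b1001001, position 3 = 1

1


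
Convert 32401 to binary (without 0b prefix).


32401 = 111111010010001 in binary

111111010010001


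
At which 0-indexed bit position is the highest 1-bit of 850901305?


0b110010101101111011100100111001. Highest set bit at position 29

29


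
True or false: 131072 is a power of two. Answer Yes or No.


0b100000000000000000. Only one bit set => Yes

Yes


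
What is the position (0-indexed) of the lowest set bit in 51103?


0b1100011110011111. Lowest set bit at position 0

0


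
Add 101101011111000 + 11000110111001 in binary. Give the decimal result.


101101011111000 + 11000110111001 = 1000110010110001 = 36017

36017


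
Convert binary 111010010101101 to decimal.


111010010101101 in decimal = 29869

29869


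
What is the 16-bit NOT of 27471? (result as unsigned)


~0b110101101001111 = 0b1001010010110000 = 38064 (16-bit unsigned)

38064


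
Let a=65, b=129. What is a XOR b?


65 ^ 129 = 192

192


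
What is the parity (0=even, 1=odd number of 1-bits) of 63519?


0b1111100000011111 has 10 ones => parity 0

0


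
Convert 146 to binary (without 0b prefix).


146 = 10010010 in binary

10010010


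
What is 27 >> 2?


0b11011 >> 2 = 0b110 = 6

6


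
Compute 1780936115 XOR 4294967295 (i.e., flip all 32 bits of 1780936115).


1780936115 ^ 4294967295 = 2514031180

2514031180


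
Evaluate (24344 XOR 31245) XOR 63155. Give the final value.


Step 1: 24344 ^ 31245 = 9493
Step 2: 9493 ^ 63155 = 54182

54182


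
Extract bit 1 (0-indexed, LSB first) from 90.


0b1011010, position 1 = 1

1


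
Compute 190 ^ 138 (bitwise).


0b10111110 ^ 0b10001010 = 0b110100 = 52

52


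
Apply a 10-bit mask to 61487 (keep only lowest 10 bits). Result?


61487 & 1023 = 47

47


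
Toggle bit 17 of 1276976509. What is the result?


1276976509 ^ (1 << 17) = 1276976509 ^ 131072 = 1277107581

1277107581


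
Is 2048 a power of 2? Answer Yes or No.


0b100000000000. Only one bit set => Yes

Yes


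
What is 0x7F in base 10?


7F hex = 127 decimal

127


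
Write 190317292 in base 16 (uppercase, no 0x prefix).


190317292 = B5802EC hex

B5802EC


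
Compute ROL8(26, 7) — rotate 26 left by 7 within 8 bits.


Rotate 0b11010 left by 7 (8-bit) = 0b1101 = 13

13


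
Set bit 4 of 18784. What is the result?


18784 | (1 << 4) = 18784 | 16 = 18800

18800


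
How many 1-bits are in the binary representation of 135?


0b10000111 has 4 set bits

4


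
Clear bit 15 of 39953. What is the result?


39953 & ~(1 << 15) = 7185

7185


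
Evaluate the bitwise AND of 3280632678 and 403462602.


0b11000011100010100111101101100110 & 0b11000000011000101100111001010 = 0b10000101100101000010 = 547138

547138


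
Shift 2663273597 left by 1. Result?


0b10011110101111100101010001111101 << 1 = 0b100111101011111001010100011111010 = 5326547194

5326547194


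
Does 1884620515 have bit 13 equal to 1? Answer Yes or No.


0b1110000010101010000011011100011, bit 13 = 0. No

No


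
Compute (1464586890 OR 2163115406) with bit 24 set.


Step 1: 1464586890 | 2163115406 = 3622819726
Step 2: 3622819726 | (1 << 24) = 3622819726 | 16777216 = 3622819726

3622819726


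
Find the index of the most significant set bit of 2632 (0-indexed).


0b101001001000. Highest set bit at position 11

11


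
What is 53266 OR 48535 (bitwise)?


0b1101000000010010 | 0b1011110110010111 = 0b1111110110010111 = 64919

64919


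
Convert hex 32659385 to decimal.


32659385 hex = 845517701 decimal

845517701


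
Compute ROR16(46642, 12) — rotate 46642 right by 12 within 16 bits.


Rotate 0b1011011000110010 right by 12 (16-bit) = 0b110001100101011 = 25387

25387


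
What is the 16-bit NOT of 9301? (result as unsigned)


~0b10010001010101 = 0b1101101110101010 = 56234 (16-bit unsigned)

56234


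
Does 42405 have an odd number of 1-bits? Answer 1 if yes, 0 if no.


0b1010010110100101 has 8 ones => parity 0

0


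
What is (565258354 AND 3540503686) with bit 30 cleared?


Step 1: 565258354 & 3540503686 = 16844802
Step 2: 16844802 & ~(1 << 30) = 16844802

16844802


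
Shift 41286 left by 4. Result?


0b1010000101000110 << 4 = 0b10100001010001100000 = 660576

660576


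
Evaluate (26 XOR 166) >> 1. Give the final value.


Step 1: 26 ^ 166 = 188
Step 2: 188 >> 1 = 94

94


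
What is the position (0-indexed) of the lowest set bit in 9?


0b1001. Lowest set bit at position 0

0


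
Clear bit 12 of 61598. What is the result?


61598 & ~(1 << 12) = 57502

57502


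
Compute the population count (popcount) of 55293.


0b1101011111111101 has 13 set bits

13


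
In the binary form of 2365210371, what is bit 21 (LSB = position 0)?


0b10001100111110100011111100000011, position 21 = 1

1


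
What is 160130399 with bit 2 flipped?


160130399 ^ (1 << 2) = 160130399 ^ 4 = 160130395

160130395


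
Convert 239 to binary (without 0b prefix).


239 = 11101111 in binary

11101111


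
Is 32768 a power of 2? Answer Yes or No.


0b1000000000000000. Only one bit set => Yes

Yes


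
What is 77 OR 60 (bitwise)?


0b1001101 | 0b111100 = 0b1111101 = 125

125


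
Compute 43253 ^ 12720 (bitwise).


0b1010100011110101 ^ 0b11000110110000 = 0b1001100101000101 = 39237

39237


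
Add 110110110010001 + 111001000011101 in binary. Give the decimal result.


110110110010001 + 111001000011101 = 1101111110101110 = 57262

57262


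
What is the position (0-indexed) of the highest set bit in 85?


0b1010101. Highest set bit at position 6

6


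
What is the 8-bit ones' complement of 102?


102 ^ 255 = 153

153


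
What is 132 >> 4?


0b10000100 >> 4 = 0b1000 = 8

8


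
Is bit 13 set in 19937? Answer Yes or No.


0b100110111100001, bit 13 = 0. No

No


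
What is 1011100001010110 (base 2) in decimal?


1011100001010110 in decimal = 47190

47190


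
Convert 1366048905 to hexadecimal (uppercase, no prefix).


1366048905 = 516C4089 hex

516C4089


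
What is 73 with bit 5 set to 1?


73 | (1 << 5) = 73 | 32 = 105

105


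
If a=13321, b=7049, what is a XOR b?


13321 ^ 7049 = 12160

12160


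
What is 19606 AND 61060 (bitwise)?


0b100110010010110 & 0b1110111010000100 = 0b100110010000100 = 19588

19588


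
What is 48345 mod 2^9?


48345 & 511 = 217

217


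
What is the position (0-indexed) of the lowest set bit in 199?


0b11000111. Lowest set bit at position 0

0


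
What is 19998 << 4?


0b100111000011110 << 4 = 0b1001110000111100000 = 319968

319968


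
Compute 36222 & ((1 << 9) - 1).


36222 & 511 = 382

382


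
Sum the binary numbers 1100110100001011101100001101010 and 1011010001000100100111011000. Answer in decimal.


1100110100001011101100001101010 + 1011010001000100100111011000 = 1110001110010100010001001000010 = 1909072450

1909072450


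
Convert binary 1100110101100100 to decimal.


1100110101100100 in decimal = 52580

52580


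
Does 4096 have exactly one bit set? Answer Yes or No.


0b1000000000000. Only one bit set => Yes

Yes


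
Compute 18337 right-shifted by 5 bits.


0b100011110100001 >> 5 = 0b1000111101 = 573

573


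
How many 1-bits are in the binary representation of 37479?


0b1001001001100111 has 8 set bits

8


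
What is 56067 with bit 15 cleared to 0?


56067 & ~(1 << 15) = 23299

23299


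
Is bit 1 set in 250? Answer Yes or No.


0b11111010, bit 1 = 1. Yes

Yes


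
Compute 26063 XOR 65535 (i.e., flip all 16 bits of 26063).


26063 ^ 65535 = 39472

39472


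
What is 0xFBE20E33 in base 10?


FBE20E33 hex = 4225895987 decimal

4225895987


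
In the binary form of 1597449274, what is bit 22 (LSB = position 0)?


0b1011111001101110010010000111010, position 22 = 0

0


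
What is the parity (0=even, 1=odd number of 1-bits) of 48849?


0b1011111011010001 has 10 ones => parity 0

0


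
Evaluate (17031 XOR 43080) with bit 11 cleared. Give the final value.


Step 1: 17031 ^ 43080 = 60111
Step 2: 60111 & ~(1 << 11) = 58063

58063


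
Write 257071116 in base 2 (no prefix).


257071116 = 1111010100101001100000001100 in binary

1111010100101001100000001100


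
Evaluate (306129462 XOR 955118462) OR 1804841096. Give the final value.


Step 1: 306129462 ^ 955118462 = 718461256
Step 2: 718461256 | 1804841096 = 1809054152

1809054152


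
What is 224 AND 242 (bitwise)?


0b11100000 & 0b11110010 = 0b11100000 = 224

224


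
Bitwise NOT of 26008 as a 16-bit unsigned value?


~0b110010110011000 = 0b1001101001100111 = 39527 (16-bit unsigned)

39527


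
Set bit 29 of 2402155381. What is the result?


2402155381 | (1 << 29) = 2402155381 | 536870912 = 2939026293

2939026293


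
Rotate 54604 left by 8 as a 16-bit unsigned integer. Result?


Rotate 0b1101010101001100 left by 8 (16-bit) = 0b100110011010101 = 19669

19669


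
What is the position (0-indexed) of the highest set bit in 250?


0b11111010. Highest set bit at position 7

7


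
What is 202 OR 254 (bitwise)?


0b11001010 | 0b11111110 = 0b11111110 = 254

254


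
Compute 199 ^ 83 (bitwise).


0b11000111 ^ 0b1010011 = 0b10010100 = 148

148


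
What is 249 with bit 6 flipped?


249 ^ (1 << 6) = 249 ^ 64 = 185

185


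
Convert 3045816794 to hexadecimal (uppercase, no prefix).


3045816794 = B58B79DA hex

B58B79DA


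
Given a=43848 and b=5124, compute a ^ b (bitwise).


43848 ^ 5124 = 48972

48972


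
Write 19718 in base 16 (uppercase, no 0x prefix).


19718 = 4D06 hex

4D06


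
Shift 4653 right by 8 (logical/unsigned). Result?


0b1001000101101 >> 8 = 0b10010 = 18

18


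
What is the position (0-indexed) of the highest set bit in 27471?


0b110101101001111. Highest set bit at position 14

14


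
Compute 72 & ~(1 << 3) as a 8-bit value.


72 & ~(1 << 3) = 64

64


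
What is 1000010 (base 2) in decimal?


1000010 in decimal = 66

66


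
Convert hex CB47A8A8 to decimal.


CB47A8A8 hex = 3410471080 decimal

3410471080


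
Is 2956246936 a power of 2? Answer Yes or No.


0b10110000001101001011111110011000. Multiple bits set => No

No


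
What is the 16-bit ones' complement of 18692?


18692 ^ 65535 = 46843

46843


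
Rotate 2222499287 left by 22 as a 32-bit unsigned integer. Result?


Rotate 0b10000100011110001010010111010111 left by 22 (32-bit) = 0b1110101111000010001111000101001 = 1977687593

1977687593


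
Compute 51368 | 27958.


0b1100100010101000 | 0b110110100110110 = 0b1110110110111110 = 60862

60862


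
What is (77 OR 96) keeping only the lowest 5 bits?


Step 1: 77 | 96 = 109
Step 2: 109 & 31 = 13

13


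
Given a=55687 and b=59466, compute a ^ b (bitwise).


55687 ^ 59466 = 12749

12749


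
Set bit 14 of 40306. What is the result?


40306 | (1 << 14) = 40306 | 16384 = 56690

56690


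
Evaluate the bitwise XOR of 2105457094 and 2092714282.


0b1111101011111101011100111000110 ^ 0b1111100101111000100100100101010 = 0b1110000101111000011101100 = 29552876

29552876


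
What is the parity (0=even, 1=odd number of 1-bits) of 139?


0b10001011 has 4 ones => parity 0

0


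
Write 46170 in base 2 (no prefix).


46170 = 1011010001011010 in binary

1011010001011010


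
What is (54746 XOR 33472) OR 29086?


Step 1: 54746 ^ 33472 = 22298
Step 2: 22298 | 29086 = 30622

30622


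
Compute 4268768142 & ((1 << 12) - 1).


4268768142 & 4095 = 2958

2958


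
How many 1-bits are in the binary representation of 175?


0b10101111 has 6 set bits

6


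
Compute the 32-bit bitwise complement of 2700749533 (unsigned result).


~0b10100000111110100010101011011101 = 0b1011111000001011101010100100010 = 1594217762 (32-bit unsigned)

1594217762


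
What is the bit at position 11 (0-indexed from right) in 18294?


0b100011101110110, position 11 = 0

0


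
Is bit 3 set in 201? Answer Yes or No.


0b11001001, bit 3 = 1. Yes

Yes


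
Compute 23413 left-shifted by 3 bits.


0b101101101110101 << 3 = 0b101101101110101000 = 187304

187304


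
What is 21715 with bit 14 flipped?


21715 ^ (1 << 14) = 21715 ^ 16384 = 5331

5331


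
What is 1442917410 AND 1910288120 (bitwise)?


0b1010110000000010010110000100010 & 0b1110001110111001010111011111000 = 0b1010000000000000010110000100000 = 1342188576

1342188576


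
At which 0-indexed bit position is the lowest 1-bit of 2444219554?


0b10010001101011111101010010100010. Lowest set bit at position 1

1


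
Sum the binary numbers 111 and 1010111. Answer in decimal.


111 + 1010111 = 1011110 = 94

94


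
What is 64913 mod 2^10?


64913 & 1023 = 401

401


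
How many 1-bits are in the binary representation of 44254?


0b1010110011011110 has 10 set bits

10


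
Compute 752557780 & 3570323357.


0b101100110110110001111011010100 & 0b11010100110011101100111110011101 = 0b100110010100000111010010100 = 80350868

80350868


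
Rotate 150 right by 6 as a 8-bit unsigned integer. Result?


Rotate 0b10010110 right by 6 (8-bit) = 0b1011010 = 90

90


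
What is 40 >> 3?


0b101000 >> 3 = 0b101 = 5

5


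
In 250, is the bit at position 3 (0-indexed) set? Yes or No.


0b11111010, bit 3 = 1. Yes

Yes


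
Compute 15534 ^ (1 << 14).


15534 ^ (1 << 14) = 15534 ^ 16384 = 31918

31918


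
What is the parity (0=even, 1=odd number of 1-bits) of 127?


0b1111111 has 7 ones => parity 1

1


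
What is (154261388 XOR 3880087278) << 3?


Step 1: 154261388 ^ 3880087278 = 4000627042
Step 2: 4000627042 << 3 = 32005016336

32005016336


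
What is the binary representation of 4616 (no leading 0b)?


4616 = 1001000001000 in binary

1001000001000


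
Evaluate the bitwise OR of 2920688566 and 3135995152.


0b10101110000101100010101110110110 | 0b10111010111010110111110100010000 = 0b10111110111111110111111110110110 = 3204415414

3204415414


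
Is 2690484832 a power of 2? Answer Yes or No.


0b10100000010111011000101001100000. Multiple bits set => No

No


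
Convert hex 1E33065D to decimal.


1E33065D hex = 506660445 decimal

506660445


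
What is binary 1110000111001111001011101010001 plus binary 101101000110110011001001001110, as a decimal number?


1110000111001111001011101010001 + 101101000110110011001001001110 = 10011110000000101100100110011111 = 2650982815

2650982815


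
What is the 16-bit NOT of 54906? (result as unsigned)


~0b1101011001111010 = 0b10100110000101 = 10629 (16-bit unsigned)

10629


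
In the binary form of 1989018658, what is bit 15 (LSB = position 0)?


0b1110110100011100000010000100010, position 15 = 0

0


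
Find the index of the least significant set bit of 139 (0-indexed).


0b10001011. Lowest set bit at position 0

0


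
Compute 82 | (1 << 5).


82 | (1 << 5) = 82 | 32 = 114

114


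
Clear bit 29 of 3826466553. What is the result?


3826466553 & ~(1 << 29) = 3289595641

3289595641


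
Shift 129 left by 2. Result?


0b10000001 << 2 = 0b1000000100 = 516

516


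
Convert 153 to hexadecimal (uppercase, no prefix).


153 = 99 hex

99


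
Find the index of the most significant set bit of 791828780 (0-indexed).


0b101111001100100101100100101100. Highest set bit at position 29

29


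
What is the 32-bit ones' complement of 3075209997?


3075209997 ^ 4294967295 = 1219757298

1219757298


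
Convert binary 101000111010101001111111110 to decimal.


101000111010101001111111110 in decimal = 85808126

85808126


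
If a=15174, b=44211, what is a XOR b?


15174 ^ 44211 = 38901

38901


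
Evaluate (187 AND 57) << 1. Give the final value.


Step 1: 187 & 57 = 57
Step 2: 57 << 1 = 114

114


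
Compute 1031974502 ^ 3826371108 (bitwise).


0b111101100000101010111001100110 ^ 0b11100100000100011100101000100100 = 0b11011001100100110110010001000010 = 3650315330

3650315330


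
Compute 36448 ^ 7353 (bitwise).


0b1000111001100000 ^ 0b1110010111001 = 0b1001001011011001 = 37593

37593


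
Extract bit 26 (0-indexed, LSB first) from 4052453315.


0b11110001100010111000011111000011, position 26 = 0

0


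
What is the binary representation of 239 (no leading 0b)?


239 = 11101111 in binary

11101111


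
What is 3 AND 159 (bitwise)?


0b11 & 0b10011111 = 0b11 = 3

3


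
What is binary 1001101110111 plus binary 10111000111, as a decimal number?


1001101110111 + 10111000111 = 1100100111110 = 6462

6462


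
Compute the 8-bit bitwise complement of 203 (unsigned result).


~0b11001011 = 0b110100 = 52 (8-bit unsigned)

52


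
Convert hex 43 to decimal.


43 hex = 67 decimal

67


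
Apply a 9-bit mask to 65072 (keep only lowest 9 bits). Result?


65072 & 511 = 48

48


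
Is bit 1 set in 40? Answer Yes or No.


0b101000, bit 1 = 0. No

No


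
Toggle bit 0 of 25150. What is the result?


25150 ^ (1 << 0) = 25150 ^ 1 = 25151

25151


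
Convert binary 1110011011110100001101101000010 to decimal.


1110011011110100001101101000010 in decimal = 1937382210

1937382210


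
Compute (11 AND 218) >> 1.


Step 1: 11 & 218 = 10
Step 2: 10 >> 1 = 5

5


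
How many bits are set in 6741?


0b1101001010101 has 7 set bits

7


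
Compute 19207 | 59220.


0b100101100000111 | 0b1110011101010100 = 0b1110111101010111 = 61271

61271


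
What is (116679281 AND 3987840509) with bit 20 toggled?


Step 1: 116679281 & 3987840509 = 78643313
Step 2: 78643313 ^ (1 << 20) = 78643313 ^ 1048576 = 77594737

77594737


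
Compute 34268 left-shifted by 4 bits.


0b1000010111011100 << 4 = 0b10000101110111000000 = 548288

548288


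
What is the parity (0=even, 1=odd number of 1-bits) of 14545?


0b11100011010001 has 7 ones => parity 1

1


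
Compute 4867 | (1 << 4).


4867 | (1 << 4) = 4867 | 16 = 4883

4883


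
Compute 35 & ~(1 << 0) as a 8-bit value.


35 & ~(1 << 0) = 34

34


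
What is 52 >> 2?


0b110100 >> 2 = 0b1101 = 13

13


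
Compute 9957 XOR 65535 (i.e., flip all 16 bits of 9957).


9957 ^ 65535 = 55578

55578


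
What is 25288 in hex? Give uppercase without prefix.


25288 = 62C8 hex

62C8


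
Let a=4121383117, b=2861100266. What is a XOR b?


4121383117 ^ 2861100266 = 1596963879

1596963879


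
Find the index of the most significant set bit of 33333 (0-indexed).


0b1000001000110101. Highest set bit at position 15

15


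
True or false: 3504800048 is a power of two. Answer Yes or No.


0b11010000111001110000000100110000. Multiple bits set => No

No


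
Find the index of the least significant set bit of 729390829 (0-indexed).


0b101011011110011001111011101101. Lowest set bit at position 0

0


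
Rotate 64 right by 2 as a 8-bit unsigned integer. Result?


Rotate 0b1000000 right by 2 (8-bit) = 0b10000 = 16

16


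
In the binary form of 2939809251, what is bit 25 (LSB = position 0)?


0b10101111001110011110110111100011, position 25 = 1

1


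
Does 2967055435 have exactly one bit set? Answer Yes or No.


0b10110000110110011010110001001011. Multiple bits set => No

No


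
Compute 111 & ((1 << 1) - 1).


111 & 1 = 1

1


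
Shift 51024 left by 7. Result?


0b1100011101010000 << 7 = 0b11000111010100000000000 = 6531072

6531072


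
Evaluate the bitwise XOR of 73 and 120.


0b1001001 ^ 0b1111000 = 0b110001 = 49

49


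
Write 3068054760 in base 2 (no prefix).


3068054760 = 10110110110111101100110011101000 in binary

10110110110111101100110011101000


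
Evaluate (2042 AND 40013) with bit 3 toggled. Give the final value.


Step 1: 2042 & 40013 = 1096
Step 2: 1096 ^ (1 << 3) = 1096 ^ 8 = 1088

1088


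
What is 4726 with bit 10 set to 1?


4726 | (1 << 10) = 4726 | 1024 = 5750

5750


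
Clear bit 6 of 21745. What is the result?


21745 & ~(1 << 6) = 21681

21681


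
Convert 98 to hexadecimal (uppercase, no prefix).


98 = 62 hex

62


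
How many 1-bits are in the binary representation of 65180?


0b1111111010011100 has 11 set bits

11


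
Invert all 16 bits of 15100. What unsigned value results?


15100 ^ 65535 = 50435

50435


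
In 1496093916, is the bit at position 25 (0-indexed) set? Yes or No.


0b1011001001011001001010011011100, bit 25 = 0. No

No


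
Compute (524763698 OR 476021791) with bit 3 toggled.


Step 1: 524763698 | 476021791 = 526370367
Step 2: 526370367 ^ (1 << 3) = 526370367 ^ 8 = 526370359

526370359


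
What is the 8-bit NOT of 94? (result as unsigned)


~0b1011110 = 0b10100001 = 161 (8-bit unsigned)

161


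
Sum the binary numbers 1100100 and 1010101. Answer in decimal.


1100100 + 1010101 = 10111001 = 185

185


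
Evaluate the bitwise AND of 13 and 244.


0b1101 & 0b11110100 = 0b100 = 4

4


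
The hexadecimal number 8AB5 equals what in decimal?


8AB5 hex = 35509 decimal

35509


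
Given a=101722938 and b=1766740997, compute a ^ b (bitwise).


101722938 ^ 1766740997 = 1868463935

1868463935


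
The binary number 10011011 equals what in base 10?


10011011 in decimal = 155

155


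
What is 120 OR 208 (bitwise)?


0b1111000 | 0b11010000 = 0b11111000 = 248

248


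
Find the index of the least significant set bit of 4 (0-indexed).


0b100. Lowest set bit at position 2

2


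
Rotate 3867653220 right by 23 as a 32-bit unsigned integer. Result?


Rotate 0b11100110100001111011010001100100 right by 23 (32-bit) = 0b1111011010001100100111001101 = 258525645

258525645


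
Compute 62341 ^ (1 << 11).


62341 ^ (1 << 11) = 62341 ^ 2048 = 64389

64389


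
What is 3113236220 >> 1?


0b10111001100100000011011011111100 >> 1 = 0b1011100110010000001101101111110 = 1556618110

1556618110


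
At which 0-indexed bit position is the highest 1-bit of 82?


0b1010010. Highest set bit at position 6

6


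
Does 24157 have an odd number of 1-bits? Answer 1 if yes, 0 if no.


0b101111001011101 has 10 ones => parity 0

0


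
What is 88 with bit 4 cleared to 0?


88 & ~(1 << 4) = 72

72


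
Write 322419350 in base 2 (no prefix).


322419350 = 10011001101111011101010010110 in binary

10011001101111011101010010110


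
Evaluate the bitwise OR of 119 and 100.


0b1110111 | 0b1100100 = 0b1110111 = 119

119


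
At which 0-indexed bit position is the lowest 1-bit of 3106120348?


0b10111001001000111010001010011100. Lowest set bit at position 2

2
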